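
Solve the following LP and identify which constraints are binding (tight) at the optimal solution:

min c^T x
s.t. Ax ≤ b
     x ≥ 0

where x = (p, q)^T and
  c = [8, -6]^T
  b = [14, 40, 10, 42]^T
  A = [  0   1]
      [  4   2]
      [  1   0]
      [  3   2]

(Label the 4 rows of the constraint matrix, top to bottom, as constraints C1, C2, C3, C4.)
Optimal: p = 0, q = 14
Slack at optimum:
  C1: slack = 0 (binding)
  C2: slack = 12
  C3: slack = 10
  C4: slack = 14
  p ≥ 0: p = 0 (binding)
  q ≥ 0: q = 14
Binding constraints: C1, p ≥ 0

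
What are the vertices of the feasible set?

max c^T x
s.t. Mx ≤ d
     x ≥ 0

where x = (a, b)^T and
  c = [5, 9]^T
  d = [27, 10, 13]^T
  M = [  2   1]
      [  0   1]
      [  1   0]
Each vertex is the intersection of two constraint boundaries that also satisfies all remaining constraints:
  a = 0 and b = 0 → (0, 0)
  a = 13 and b = 0 → (13, 0)
  2a + b = 27 and a = 13 → (13, 1)
  2a + b = 27 and b = 10 → (8.5, 10)
  b = 10 and a = 0 → (0, 10)

Vertices: (0, 0), (13, 0), (13, 1), (8.5, 10), (0, 10)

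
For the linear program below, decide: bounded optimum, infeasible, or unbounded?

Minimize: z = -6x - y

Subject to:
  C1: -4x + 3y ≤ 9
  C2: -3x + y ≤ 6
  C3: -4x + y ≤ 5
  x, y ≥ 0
Feasible point: (0, 0) satisfies every constraint, so the LP is feasible.
Direction d = (1, 0): for each constraint row a, a·d ≤ 0 —
  (-4)(1) + (3)(0) = -4 ≤ 0
  (-3)(1) + (1)(0) = -3 ≤ 0
  (-4)(1) + (1)(0) = -4 ≤ 0
and d ≥ 0, so (0, 0) + t·d stays feasible for every t ≥ 0. Along this ray z = -6x - y changes by -6 per unit t, so z → −∞.

The LP is unbounded; z can be made arbitrarily small.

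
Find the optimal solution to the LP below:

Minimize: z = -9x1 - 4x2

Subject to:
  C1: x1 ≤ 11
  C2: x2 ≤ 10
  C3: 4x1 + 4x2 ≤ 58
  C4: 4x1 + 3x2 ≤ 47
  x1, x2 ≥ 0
Each vertex is the intersection of two constraint boundaries that also satisfies all remaining constraints:
  x1 = 0 and x2 = 0 → (0, 0)
  x1 = 11 and x2 = 0 → (11, 0)
  x1 = 11 and 4x1 + 3x2 = 47 → (11, 1)
  x2 = 10 and 4x1 + 3x2 = 47 → (4.25, 10)
  x2 = 10 and x1 = 0 → (0, 10)

Evaluating z = -9x1 - 4x2 at each vertex:
  (0, 0): z = 0
  (11, 0): z = -99
  (11, 1): z = -103
  (4.25, 10): z = -78.25
  (0, 10): z = -40

The minimum is at (11, 1) with z = -103.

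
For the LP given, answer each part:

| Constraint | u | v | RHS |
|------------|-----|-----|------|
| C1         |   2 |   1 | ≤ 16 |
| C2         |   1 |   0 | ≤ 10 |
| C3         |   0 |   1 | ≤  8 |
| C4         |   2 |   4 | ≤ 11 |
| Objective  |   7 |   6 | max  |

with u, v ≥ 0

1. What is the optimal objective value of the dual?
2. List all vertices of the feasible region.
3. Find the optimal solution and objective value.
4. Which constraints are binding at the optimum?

1. 38.5 (by strong duality, equal to the primal optimum)
2. (0, 0), (5.5, 0), (0, 2.75)
3. u = 5.5, v = 0, z = 38.5
4. C4, v ≥ 0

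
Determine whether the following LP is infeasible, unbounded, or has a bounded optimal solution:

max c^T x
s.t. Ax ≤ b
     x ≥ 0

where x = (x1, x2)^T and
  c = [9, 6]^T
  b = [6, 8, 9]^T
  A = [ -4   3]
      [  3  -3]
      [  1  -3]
Feasible point: (0, 0) satisfies every constraint, so the LP is feasible.
Direction d = (1, 1): for each constraint row a, a·d ≤ 0 —
  (-4)(1) + (3)(1) = -1 ≤ 0
  (3)(1) + (-3)(1) = 0 ≤ 0
  (1)(1) + (-3)(1) = -2 ≤ 0
and d ≥ 0, so (0, 0) + t·d stays feasible for every t ≥ 0. Along this ray z = 9x1 + 6x2 changes by 15 per unit t, so z → +∞.

Unbounded — the objective can increase without bound over the feasible region.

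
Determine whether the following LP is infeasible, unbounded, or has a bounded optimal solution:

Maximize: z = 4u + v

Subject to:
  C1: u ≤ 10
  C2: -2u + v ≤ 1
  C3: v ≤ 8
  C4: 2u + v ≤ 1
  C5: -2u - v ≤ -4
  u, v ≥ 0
C4 requires 2u + v ≤ 1, while C5 (-2u - v ≤ -4) is equivalent to 2u + v ≥ 4. Together they would need 4 ≤ 2u + v ≤ 1, which is impossible since 4 > 1. No point satisfies all constraints.

Infeasible: no point satisfies all constraints simultaneously.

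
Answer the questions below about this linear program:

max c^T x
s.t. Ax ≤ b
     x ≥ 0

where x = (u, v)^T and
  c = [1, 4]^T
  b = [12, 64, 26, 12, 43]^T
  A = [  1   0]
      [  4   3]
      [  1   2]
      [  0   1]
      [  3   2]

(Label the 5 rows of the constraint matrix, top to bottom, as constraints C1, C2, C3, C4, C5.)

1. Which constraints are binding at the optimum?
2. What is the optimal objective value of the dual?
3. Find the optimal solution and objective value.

1. C3, C4
2. 50 (by strong duality, equal to the primal optimum)
3. u = 2, v = 12, z = 50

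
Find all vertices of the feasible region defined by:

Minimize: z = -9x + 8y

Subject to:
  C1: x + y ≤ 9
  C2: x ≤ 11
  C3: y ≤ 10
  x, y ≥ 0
Each vertex is the intersection of two constraint boundaries that also satisfies all remaining constraints:
  x = 0 and y = 0 → (0, 0)
  x + y = 9 and y = 0 → (9, 0)
  x + y = 9 and x = 0 → (0, 9)

Vertices: (0, 0), (9, 0), (0, 9)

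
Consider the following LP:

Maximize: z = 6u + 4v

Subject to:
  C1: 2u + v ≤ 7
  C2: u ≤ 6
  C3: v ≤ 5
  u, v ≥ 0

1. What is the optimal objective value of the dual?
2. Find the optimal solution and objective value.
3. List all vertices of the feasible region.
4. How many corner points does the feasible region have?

1. 26 (by strong duality, equal to the primal optimum)
2. u = 1, v = 5, z = 26
3. (0, 0), (3.5, 0), (1, 5), (0, 5)
4. 4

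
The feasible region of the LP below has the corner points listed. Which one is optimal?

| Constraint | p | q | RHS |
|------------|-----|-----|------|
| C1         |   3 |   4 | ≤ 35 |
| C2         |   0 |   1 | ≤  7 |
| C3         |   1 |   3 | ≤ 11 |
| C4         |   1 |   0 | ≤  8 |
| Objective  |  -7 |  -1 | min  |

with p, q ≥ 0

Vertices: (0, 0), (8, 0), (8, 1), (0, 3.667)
Evaluating z = -7p - q at each vertex:
  (0, 0): z = 0
  (8, 0): z = -56
  (8, 1): z = -57
  (0, 3.667): z = -3.667

The smallest value is z = -57, attained at (8, 1).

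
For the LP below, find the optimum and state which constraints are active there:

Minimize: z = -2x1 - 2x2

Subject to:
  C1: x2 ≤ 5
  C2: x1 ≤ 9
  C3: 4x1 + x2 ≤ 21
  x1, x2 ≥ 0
Optimal: x1 = 4, x2 = 5
Slack at optimum:
  C1: slack = 0 (binding)
  C2: slack = 5
  C3: slack = 0 (binding)
  x1 ≥ 0: x1 = 4
  x2 ≥ 0: x2 = 5
Binding constraints: C1, C3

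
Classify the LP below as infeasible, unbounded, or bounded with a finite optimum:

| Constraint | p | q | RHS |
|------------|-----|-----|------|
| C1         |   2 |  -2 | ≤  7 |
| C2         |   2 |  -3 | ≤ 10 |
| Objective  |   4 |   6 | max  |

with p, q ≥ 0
Feasible point: (0, 0) satisfies every constraint, so the LP is feasible.
Direction d = (0, 1): for each constraint row a, a·d ≤ 0 —
  (2)(0) + (-2)(1) = -2 ≤ 0
  (2)(0) + (-3)(1) = -3 ≤ 0
and d ≥ 0, so (0, 0) + t·d stays feasible for every t ≥ 0. Along this ray z = 4p + 6q changes by 6 per unit t, so z → +∞.

Unbounded: there is a feasible ray along which z → +∞.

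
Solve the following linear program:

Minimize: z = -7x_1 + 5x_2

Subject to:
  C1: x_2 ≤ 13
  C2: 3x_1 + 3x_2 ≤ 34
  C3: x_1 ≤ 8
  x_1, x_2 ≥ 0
x_1 = 8, x_2 = 0, z = -56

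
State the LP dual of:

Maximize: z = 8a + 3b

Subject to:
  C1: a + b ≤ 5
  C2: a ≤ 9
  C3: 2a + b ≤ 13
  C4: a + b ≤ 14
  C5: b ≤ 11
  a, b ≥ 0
Minimize: z = 5y1 + 9y2 + 13y3 + 14y4 + 11y5

Subject to:
  C1: -y1 - y2 - 2y3 - y4 ≤ -8
  C2: -y1 - y3 - y4 - y5 ≤ -3
  y1, y2, y3, y4, y5 ≥ 0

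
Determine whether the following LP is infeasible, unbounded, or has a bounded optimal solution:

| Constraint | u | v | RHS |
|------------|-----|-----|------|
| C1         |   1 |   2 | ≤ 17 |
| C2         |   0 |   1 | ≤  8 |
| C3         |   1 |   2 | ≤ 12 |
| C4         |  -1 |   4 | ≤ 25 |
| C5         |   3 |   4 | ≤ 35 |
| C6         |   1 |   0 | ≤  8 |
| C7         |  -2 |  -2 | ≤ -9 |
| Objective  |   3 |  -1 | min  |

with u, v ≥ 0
The point (0, 6) satisfies every constraint, so the LP is feasible; the constraints give u ≤ 8 and v ≤ 8, which with u, v ≥ 0 keep the feasible region inside a bounded box. A feasible, bounded LP attains a finite optimum at a vertex.

Evaluating z = 3u - v at each vertex:
  (4.5, 0): z = 13.5
  (8, 0): z = 24
  (8, 2): z = 22
  (0, 6): z = -6
  (0, 4.5): z = -4.5

The LP has an optimal solution: (0, 6) with z = -6.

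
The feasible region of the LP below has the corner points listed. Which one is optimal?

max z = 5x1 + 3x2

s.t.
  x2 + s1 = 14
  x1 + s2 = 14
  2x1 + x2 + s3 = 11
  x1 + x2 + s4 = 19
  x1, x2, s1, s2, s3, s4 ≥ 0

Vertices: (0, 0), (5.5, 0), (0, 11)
Evaluating z = 5x1 + 3x2 at each vertex:
  (0, 0): z = 0
  (5.5, 0): z = 27.5
  (0, 11): z = 33

The largest value is z = 33, attained at (0, 11).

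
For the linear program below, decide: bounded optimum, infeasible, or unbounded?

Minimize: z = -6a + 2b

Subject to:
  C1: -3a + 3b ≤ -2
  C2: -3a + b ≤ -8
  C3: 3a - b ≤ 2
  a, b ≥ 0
C3 requires 3a - b ≤ 2, while C2 (-3a + b ≤ -8) is equivalent to 3a - b ≥ 8. Together they would need 8 ≤ 3a - b ≤ 2, which is impossible since 8 > 2. No point satisfies all constraints.

Infeasible — the constraint set is empty.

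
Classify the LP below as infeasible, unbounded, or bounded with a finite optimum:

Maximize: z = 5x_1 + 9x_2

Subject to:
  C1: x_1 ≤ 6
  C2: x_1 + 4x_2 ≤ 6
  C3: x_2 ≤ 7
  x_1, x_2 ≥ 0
The point (6, 0) satisfies every constraint, so the LP is feasible; the constraints give x_1 ≤ 6 and x_2 ≤ 7, which with x_1, x_2 ≥ 0 keep the feasible region inside a bounded box. A feasible, bounded LP attains a finite optimum at a vertex.

Evaluating z = 5x_1 + 9x_2 at each vertex:
  (0, 0): z = 0
  (6, 0): z = 30
  (0, 1.5): z = 13.5

The LP has an optimal solution: (6, 0) with z = 30.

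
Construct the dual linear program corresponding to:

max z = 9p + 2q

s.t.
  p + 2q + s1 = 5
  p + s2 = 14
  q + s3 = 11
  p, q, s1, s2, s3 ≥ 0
Minimize: z = 5y1 + 14y2 + 11y3

Subject to:
  C1: -y1 - y2 ≤ -9
  C2: -2y1 - y3 ≤ -2
  y1, y2, y3 ≥ 0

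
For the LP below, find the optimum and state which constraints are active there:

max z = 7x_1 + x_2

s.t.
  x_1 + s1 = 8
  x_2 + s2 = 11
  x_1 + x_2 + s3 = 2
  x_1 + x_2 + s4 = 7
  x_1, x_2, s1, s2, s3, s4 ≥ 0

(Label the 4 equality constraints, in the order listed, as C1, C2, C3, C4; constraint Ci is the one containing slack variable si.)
Optimal: x_1 = 2, x_2 = 0
Binding: C3, x_2 ≥ 0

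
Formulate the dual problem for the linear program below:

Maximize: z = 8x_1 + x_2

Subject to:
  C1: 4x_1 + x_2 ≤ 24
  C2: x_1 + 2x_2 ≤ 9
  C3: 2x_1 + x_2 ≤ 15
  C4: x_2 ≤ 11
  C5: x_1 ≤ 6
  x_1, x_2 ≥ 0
Minimize: z = 24y1 + 9y2 + 15y3 + 11y4 + 6y5

Subject to:
  C1: -4y1 - y2 - 2y3 - y5 ≤ -8
  C2: -y1 - 2y2 - y3 - y4 ≤ -1
  y1, y2, y3, y4, y5 ≥ 0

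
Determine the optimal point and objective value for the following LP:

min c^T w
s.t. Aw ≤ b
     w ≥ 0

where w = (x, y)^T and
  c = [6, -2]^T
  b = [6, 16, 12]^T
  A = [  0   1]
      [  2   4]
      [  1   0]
Each vertex is the intersection of two constraint boundaries that also satisfies all remaining constraints:
  x = 0 and y = 0 → (0, 0)
  2x + 4y = 16 and y = 0 → (8, 0)
  2x + 4y = 16 and x = 0 → (0, 4)

Evaluating z = 6x - 2y at each vertex:
  (0, 0): z = 0
  (8, 0): z = 48
  (0, 4): z = -8

The minimum is at (0, 4) with z = -8.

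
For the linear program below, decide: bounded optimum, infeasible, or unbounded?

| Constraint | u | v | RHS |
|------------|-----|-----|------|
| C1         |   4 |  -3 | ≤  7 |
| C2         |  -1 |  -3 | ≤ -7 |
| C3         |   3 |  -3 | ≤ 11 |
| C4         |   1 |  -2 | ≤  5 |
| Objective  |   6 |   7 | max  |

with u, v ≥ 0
Feasible point: (0, 3) satisfies every constraint, so the LP is feasible.
Direction d = (0, 1): for each constraint row a, a·d ≤ 0 —
  (4)(0) + (-3)(1) = -3 ≤ 0
  (-1)(0) + (-3)(1) = -3 ≤ 0
  (3)(0) + (-3)(1) = -3 ≤ 0
  (1)(0) + (-2)(1) = -2 ≤ 0
and d ≥ 0, so (0, 3) + t·d stays feasible for every t ≥ 0. Along this ray z = 6u + 7v changes by 7 per unit t, so z → +∞.

Unbounded: there is a feasible ray along which z → +∞.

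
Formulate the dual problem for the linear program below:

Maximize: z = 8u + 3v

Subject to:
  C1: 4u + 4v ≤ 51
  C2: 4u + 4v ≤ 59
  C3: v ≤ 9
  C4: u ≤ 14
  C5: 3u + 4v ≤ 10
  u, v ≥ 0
Minimize: z = 51y1 + 59y2 + 9y3 + 14y4 + 10y5

Subject to:
  C1: -4y1 - 4y2 - y4 - 3y5 ≤ -8
  C2: -4y1 - 4y2 - y3 - 4y5 ≤ -3
  y1, y2, y3, y4, y5 ≥ 0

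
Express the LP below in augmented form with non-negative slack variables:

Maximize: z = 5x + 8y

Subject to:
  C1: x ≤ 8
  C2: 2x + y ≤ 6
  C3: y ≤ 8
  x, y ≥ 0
max z = 5x + 8y

s.t.
  x + s1 = 8
  2x + y + s2 = 6
  y + s3 = 8
  x, y, s1, s2, s3 ≥ 0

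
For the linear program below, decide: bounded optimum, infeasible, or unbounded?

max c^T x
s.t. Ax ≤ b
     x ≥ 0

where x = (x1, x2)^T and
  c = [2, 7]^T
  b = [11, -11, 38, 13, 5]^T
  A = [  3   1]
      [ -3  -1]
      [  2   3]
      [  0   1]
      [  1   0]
The point (0, 11) satisfies every constraint, so the LP is feasible; the constraints give x1 ≤ 5 and x2 ≤ 13, which with x1, x2 ≥ 0 keep the feasible region inside a bounded box. A feasible, bounded LP attains a finite optimum at a vertex.

Feasible with finite optimum z* = 77 at (0, 11).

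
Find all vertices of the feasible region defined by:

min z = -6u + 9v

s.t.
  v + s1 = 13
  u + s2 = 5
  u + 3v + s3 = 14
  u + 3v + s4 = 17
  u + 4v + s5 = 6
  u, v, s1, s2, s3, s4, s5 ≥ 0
Each vertex is the intersection of two constraint boundaries that also satisfies all remaining constraints:
  u = 0 and v = 0 → (0, 0)
  u = 5 and v = 0 → (5, 0)
  u = 5 and u + 4v = 6 → (5, 0.25)
  u + 4v = 6 and u = 0 → (0, 1.5)

Vertices: (0, 0), (5, 0), (5, 0.25), (0, 1.5)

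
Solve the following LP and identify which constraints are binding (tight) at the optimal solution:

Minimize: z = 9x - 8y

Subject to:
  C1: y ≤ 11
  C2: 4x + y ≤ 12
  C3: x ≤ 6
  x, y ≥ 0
Optimal: x = 0, y = 11
Slack at optimum:
  C1: slack = 0 (binding)
  C2: slack = 1
  C3: slack = 6
  x ≥ 0: x = 0 (binding)
  y ≥ 0: y = 11
Binding constraints: C1, x ≥ 0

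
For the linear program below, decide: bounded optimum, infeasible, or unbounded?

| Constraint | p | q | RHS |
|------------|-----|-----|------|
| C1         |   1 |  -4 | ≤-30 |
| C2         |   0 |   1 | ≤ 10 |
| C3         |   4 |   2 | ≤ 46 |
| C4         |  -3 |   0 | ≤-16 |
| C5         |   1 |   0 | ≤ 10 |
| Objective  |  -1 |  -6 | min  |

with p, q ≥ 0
The point (6.5, 10) satisfies every constraint, so the LP is feasible; the constraints give p ≤ 10 and q ≤ 10, which with p, q ≥ 0 keep the feasible region inside a bounded box. A feasible, bounded LP attains a finite optimum at a vertex.

Feasible with finite optimum z* = -66.5 at (6.5, 10).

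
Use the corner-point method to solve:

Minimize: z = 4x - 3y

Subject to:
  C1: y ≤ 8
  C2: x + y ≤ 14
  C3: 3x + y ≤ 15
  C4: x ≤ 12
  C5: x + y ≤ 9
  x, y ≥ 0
Each vertex is the intersection of two constraint boundaries that also satisfies all remaining constraints:
  x = 0 and y = 0 → (0, 0)
  3x + y = 15 and y = 0 → (5, 0)
  3x + y = 15 and x + y = 9 → (3, 6)
  y = 8 and x + y = 9 → (1, 8)
  y = 8 and x = 0 → (0, 8)

Evaluating z = 4x - 3y at each vertex:
  (0, 0): z = 0
  (5, 0): z = 20
  (3, 6): z = -6
  (1, 8): z = -20
  (0, 8): z = -24

The minimum is at (0, 8) with z = -24.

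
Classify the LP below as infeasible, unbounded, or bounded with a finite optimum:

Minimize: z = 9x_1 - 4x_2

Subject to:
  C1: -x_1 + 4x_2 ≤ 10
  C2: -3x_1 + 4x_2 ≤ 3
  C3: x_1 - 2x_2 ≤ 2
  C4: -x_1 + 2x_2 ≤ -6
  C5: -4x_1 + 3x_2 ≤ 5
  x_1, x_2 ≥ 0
C3 requires x_1 - 2x_2 ≤ 2, while C4 (-x_1 + 2x_2 ≤ -6) is equivalent to x_1 - 2x_2 ≥ 6. Together they would need 6 ≤ x_1 - 2x_2 ≤ 2, which is impossible since 6 > 2. No point satisfies all constraints.

Infeasible: no point satisfies all constraints simultaneously.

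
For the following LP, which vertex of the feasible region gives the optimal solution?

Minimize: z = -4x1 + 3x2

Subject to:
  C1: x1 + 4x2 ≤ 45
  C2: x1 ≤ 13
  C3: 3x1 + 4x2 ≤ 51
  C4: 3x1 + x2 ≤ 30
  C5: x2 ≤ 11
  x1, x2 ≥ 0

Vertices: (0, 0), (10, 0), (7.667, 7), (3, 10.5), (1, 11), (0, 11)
(10, 0) with z = -40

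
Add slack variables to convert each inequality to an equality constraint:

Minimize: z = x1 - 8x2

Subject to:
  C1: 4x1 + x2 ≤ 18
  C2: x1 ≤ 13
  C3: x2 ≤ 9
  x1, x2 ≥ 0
min z = x1 - 8x2

s.t.
  4x1 + x2 + s1 = 18
  x1 + s2 = 13
  x2 + s3 = 9
  x1, x2, s1, s2, s3 ≥ 0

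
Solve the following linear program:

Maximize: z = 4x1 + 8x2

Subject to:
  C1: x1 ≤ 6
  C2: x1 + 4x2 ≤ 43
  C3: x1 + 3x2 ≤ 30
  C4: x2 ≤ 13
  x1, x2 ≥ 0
Each vertex is the intersection of two constraint boundaries that also satisfies all remaining constraints:
  x1 = 0 and x2 = 0 → (0, 0)
  x1 = 6 and x2 = 0 → (6, 0)
  x1 = 6 and x1 + 3x2 = 30 → (6, 8)
  x1 + 3x2 = 30 and x1 = 0 → (0, 10)

Evaluating z = 4x1 + 8x2 at each vertex:
  (0, 0): z = 0
  (6, 0): z = 24
  (6, 8): z = 88
  (0, 10): z = 80

The maximum is at (6, 8) with z = 88.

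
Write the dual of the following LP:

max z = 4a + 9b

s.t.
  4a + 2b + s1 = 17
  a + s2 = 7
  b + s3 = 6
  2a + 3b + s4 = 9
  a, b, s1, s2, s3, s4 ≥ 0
Minimize: z = 17y1 + 7y2 + 6y3 + 9y4

Subject to:
  C1: -4y1 - y2 - 2y4 ≤ -4
  C2: -2y1 - y3 - 3y4 ≤ -9
  y1, y2, y3, y4 ≥ 0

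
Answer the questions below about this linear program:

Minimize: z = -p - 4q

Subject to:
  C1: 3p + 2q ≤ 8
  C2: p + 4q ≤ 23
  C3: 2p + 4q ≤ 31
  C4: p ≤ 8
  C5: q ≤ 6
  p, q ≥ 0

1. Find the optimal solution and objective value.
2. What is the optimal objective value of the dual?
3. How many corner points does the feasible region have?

1. p = 0, q = 4, z = -16
2. -16 (by strong duality, equal to the primal optimum)
3. 3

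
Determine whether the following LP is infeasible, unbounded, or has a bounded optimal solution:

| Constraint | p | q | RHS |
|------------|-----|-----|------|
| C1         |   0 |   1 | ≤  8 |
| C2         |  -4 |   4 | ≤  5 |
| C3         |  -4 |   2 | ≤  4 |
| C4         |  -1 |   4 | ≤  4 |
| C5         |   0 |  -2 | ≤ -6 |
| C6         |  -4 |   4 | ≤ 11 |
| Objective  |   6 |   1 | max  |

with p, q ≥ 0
Feasible point: (8, 3) satisfies every constraint, so the LP is feasible.
Direction d = (1, 0): for each constraint row a, a·d ≤ 0 —
  (0)(1) + (1)(0) = 0 ≤ 0
  (-4)(1) + (4)(0) = -4 ≤ 0
  (-4)(1) + (2)(0) = -4 ≤ 0
  (-1)(1) + (4)(0) = -1 ≤ 0
  (0)(1) + (-2)(0) = 0 ≤ 0
  (-4)(1) + (4)(0) = -4 ≤ 0
and d ≥ 0, so (8, 3) + t·d stays feasible for every t ≥ 0. Along this ray z = 6p + q changes by 6 per unit t, so z → +∞.

Unbounded — the objective can increase without bound over the feasible region.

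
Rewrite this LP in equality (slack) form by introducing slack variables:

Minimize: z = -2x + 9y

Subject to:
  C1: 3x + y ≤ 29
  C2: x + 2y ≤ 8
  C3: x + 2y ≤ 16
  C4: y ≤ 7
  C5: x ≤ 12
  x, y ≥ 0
min z = -2x + 9y

s.t.
  3x + y + s1 = 29
  x + 2y + s2 = 8
  x + 2y + s3 = 16
  y + s4 = 7
  x + s5 = 12
  x, y, s1, s2, s3, s4, s5 ≥ 0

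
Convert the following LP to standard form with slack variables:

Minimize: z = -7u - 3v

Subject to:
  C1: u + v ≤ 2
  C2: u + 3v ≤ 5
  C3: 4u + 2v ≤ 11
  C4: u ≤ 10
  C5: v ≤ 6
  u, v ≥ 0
min z = -7u - 3v

s.t.
  u + v + s1 = 2
  u + 3v + s2 = 5
  4u + 2v + s3 = 11
  u + s4 = 10
  v + s5 = 6
  u, v, s1, s2, s3, s4, s5 ≥ 0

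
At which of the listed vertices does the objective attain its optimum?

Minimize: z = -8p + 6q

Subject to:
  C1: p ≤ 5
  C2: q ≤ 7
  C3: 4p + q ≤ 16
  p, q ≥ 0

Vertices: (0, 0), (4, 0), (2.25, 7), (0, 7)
(4, 0) with z = -32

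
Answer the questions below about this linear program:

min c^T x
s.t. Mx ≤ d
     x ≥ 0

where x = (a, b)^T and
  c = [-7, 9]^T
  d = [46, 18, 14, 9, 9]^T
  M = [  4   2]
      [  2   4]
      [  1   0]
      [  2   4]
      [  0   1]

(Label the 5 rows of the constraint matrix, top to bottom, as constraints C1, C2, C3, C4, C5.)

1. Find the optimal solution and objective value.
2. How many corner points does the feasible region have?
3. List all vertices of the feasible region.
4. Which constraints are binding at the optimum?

1. a = 4.5, b = 0, z = -31.5
2. 3
3. (0, 0), (4.5, 0), (0, 2.25)
4. C4, b ≥ 0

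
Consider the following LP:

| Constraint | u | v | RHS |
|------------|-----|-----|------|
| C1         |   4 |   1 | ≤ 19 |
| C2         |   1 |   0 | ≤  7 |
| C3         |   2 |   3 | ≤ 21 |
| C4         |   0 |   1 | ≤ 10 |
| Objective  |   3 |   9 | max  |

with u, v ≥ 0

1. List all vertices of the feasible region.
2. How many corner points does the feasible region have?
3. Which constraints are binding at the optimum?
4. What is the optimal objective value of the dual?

1. (0, 0), (4.75, 0), (3.6, 4.6), (0, 7)
2. 4
3. C3, u ≥ 0
4. 63 (by strong duality, equal to the primal optimum)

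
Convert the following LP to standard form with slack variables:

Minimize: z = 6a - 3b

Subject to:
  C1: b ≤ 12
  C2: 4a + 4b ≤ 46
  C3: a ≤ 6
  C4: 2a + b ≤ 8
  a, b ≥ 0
min z = 6a - 3b

s.t.
  b + s1 = 12
  4a + 4b + s2 = 46
  a + s3 = 6
  2a + b + s4 = 8
  a, b, s1, s2, s3, s4 ≥ 0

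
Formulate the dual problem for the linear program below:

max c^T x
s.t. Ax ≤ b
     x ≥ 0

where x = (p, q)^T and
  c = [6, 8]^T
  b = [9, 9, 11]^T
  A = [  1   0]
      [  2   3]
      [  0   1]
Minimize: z = 9y1 + 9y2 + 11y3

Subject to:
  C1: -y1 - 2y2 ≤ -6
  C2: -3y2 - y3 ≤ -8
  y1, y2, y3 ≥ 0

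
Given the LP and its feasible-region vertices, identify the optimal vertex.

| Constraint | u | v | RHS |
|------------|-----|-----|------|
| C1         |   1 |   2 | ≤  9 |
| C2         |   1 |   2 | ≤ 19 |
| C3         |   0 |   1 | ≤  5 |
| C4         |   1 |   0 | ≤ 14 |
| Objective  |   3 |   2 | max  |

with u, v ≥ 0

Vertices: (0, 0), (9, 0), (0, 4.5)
(9, 0) with z = 27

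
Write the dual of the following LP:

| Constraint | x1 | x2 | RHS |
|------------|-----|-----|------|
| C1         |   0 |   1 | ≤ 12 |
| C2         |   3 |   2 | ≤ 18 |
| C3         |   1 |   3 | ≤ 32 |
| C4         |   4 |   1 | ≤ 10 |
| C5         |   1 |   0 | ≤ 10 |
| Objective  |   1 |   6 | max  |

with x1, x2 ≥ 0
Minimize: z = 12y1 + 18y2 + 32y3 + 10y4 + 10y5

Subject to:
  C1: -3y2 - y3 - 4y4 - y5 ≤ -1
  C2: -y1 - 2y2 - 3y3 - y4 ≤ -6
  y1, y2, y3, y4, y5 ≥ 0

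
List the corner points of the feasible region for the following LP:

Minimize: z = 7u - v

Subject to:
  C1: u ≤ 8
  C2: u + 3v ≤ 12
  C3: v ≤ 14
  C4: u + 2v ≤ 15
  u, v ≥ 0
Each vertex is the intersection of two constraint boundaries that also satisfies all remaining constraints:
  u = 0 and v = 0 → (0, 0)
  u = 8 and v = 0 → (8, 0)
  u = 8 and u + 3v = 12 → (8, 1.333)
  u + 3v = 12 and u = 0 → (0, 4)

Vertices: (0, 0), (8, 0), (8, 1.333), (0, 4)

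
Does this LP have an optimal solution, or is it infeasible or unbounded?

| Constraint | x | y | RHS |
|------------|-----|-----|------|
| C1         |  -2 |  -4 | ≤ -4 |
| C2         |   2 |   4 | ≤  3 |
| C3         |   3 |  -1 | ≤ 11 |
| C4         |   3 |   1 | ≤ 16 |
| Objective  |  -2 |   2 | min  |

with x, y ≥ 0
C2 requires 2x + 4y ≤ 3, while C1 (-2x - 4y ≤ -4) is equivalent to 2x + 4y ≥ 4. Together they would need 4 ≤ 2x + 4y ≤ 3, which is impossible since 4 > 3. No point satisfies all constraints.

The feasible region is empty; the LP is infeasible.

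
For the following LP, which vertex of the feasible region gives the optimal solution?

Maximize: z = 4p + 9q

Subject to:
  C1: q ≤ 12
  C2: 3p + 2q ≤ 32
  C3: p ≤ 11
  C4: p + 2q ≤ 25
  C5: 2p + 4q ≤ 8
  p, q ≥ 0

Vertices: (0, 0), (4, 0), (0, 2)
(0, 2) with z = 18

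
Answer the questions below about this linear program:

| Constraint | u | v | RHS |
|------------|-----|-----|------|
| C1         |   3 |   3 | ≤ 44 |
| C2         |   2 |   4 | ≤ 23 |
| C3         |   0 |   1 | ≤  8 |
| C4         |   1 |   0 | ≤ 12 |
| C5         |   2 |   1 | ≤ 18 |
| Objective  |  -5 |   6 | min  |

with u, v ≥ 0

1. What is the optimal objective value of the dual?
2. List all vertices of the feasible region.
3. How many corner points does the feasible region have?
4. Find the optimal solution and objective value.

1. -45 (by strong duality, equal to the primal optimum)
2. (0, 0), (9, 0), (8.167, 1.667), (0, 5.75)
3. 4
4. u = 9, v = 0, z = -45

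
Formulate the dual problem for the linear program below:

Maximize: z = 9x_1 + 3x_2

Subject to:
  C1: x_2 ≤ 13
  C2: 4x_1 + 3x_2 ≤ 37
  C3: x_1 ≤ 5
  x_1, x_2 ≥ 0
Minimize: z = 13y1 + 37y2 + 5y3

Subject to:
  C1: -4y2 - y3 ≤ -9
  C2: -y1 - 3y2 ≤ -3
  y1, y2, y3 ≥ 0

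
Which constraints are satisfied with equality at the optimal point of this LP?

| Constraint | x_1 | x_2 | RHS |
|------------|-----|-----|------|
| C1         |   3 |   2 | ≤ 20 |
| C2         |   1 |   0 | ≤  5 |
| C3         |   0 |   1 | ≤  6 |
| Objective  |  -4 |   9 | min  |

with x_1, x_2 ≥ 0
Optimal: x_1 = 5, x_2 = 0
Binding: C2, x_2 ≥ 0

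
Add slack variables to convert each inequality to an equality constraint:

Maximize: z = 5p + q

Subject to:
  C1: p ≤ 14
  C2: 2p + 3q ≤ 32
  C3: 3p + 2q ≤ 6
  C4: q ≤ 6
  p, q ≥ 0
max z = 5p + q

s.t.
  p + s1 = 14
  2p + 3q + s2 = 32
  3p + 2q + s3 = 6
  q + s4 = 6
  p, q, s1, s2, s3, s4 ≥ 0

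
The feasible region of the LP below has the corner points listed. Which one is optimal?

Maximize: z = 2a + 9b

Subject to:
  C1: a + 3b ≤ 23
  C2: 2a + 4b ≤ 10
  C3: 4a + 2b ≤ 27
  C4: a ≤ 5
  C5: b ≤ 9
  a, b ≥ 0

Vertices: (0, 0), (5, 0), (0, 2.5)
Evaluating z = 2a + 9b at each vertex:
  (0, 0): z = 0
  (5, 0): z = 10
  (0, 2.5): z = 22.5

The largest value is z = 22.5, attained at (0, 2.5).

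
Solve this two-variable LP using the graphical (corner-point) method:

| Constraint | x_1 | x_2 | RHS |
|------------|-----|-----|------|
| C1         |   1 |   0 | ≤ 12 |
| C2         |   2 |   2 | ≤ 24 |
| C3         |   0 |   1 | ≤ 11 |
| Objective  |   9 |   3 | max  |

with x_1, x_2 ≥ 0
x_1 = 12, x_2 = 0, z = 108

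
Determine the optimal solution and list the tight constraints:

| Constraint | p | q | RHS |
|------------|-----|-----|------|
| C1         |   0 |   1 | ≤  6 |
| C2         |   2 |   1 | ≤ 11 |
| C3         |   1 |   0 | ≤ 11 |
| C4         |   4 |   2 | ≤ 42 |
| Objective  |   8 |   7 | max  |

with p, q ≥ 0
Optimal: p = 2.5, q = 6
Slack at optimum:
  C1: slack = 0 (binding)
  C2: slack = 0 (binding)
  C3: slack = 8.5
  C4: slack = 20
  p ≥ 0: p = 2.5
  q ≥ 0: q = 6
Binding constraints: C1, C2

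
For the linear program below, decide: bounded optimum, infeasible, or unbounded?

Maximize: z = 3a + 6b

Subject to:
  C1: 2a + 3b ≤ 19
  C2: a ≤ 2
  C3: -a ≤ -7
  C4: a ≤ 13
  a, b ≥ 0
C2 requires a ≤ 2, while C3 (-a ≤ -7) is equivalent to a ≥ 7. Together they would need 7 ≤ a ≤ 2, which is impossible since 7 > 2. No point satisfies all constraints.

Infeasible: no point satisfies all constraints simultaneously.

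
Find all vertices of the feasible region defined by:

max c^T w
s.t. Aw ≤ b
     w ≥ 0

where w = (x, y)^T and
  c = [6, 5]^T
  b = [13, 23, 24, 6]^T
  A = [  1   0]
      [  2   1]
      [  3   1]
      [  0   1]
Each vertex is the intersection of two constraint boundaries that also satisfies all remaining constraints:
  x = 0 and y = 0 → (0, 0)
  3x + y = 24 and y = 0 → (8, 0)
  3x + y = 24 and y = 6 → (6, 6)
  y = 6 and x = 0 → (0, 6)

Vertices: (0, 0), (8, 0), (6, 6), (0, 6)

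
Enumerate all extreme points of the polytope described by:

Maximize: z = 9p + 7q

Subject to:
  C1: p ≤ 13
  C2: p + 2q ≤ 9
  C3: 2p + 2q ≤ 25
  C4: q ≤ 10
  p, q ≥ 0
Each vertex is the intersection of two constraint boundaries that also satisfies all remaining constraints:
  p = 0 and q = 0 → (0, 0)
  p + 2q = 9 and q = 0 → (9, 0)
  p + 2q = 9 and p = 0 → (0, 4.5)

Vertices: (0, 0), (9, 0), (0, 4.5)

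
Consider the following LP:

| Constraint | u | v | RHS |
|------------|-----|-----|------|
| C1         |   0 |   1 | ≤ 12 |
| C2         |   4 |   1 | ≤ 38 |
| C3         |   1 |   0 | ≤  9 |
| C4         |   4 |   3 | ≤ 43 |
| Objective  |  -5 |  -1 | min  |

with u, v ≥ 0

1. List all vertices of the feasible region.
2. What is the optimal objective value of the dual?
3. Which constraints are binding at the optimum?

1. (0, 0), (9, 0), (9, 2), (8.875, 2.5), (1.75, 12), (0, 12)
2. -47 (by strong duality, equal to the primal optimum)
3. C2, C3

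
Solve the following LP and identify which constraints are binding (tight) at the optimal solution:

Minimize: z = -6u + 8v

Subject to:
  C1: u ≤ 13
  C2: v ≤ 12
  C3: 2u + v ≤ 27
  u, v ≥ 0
Optimal: u = 13, v = 0
Binding: C1, v ≥ 0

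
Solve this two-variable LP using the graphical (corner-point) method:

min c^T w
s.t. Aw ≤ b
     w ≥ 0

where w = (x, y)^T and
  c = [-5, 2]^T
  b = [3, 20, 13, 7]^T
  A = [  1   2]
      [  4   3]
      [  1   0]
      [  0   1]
x = 3, y = 0, z = -15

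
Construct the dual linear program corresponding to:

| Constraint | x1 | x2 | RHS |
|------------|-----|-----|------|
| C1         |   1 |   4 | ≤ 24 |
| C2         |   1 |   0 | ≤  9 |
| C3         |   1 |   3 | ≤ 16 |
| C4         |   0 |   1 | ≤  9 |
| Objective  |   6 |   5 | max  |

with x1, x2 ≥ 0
Minimize: z = 24y1 + 9y2 + 16y3 + 9y4

Subject to:
  C1: -y1 - y2 - y3 ≤ -6
  C2: -4y1 - 3y3 - y4 ≤ -5
  y1, y2, y3, y4 ≥ 0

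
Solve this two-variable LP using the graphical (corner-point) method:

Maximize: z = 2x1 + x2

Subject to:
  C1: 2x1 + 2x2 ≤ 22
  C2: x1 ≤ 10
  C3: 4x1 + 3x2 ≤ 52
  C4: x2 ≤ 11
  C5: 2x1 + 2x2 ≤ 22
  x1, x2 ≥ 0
Each vertex is the intersection of two constraint boundaries that also satisfies all remaining constraints:
  x1 = 0 and x2 = 0 → (0, 0)
  x1 = 10 and x2 = 0 → (10, 0)
  2x1 + 2x2 = 22 and x1 = 10 → (10, 1)
  2x1 + 2x2 = 22 and x2 = 11 → (0, 11)

Evaluating z = 2x1 + x2 at each vertex:
  (0, 0): z = 0
  (10, 0): z = 20
  (10, 1): z = 21
  (0, 11): z = 11

The maximum is at (10, 1) with z = 21.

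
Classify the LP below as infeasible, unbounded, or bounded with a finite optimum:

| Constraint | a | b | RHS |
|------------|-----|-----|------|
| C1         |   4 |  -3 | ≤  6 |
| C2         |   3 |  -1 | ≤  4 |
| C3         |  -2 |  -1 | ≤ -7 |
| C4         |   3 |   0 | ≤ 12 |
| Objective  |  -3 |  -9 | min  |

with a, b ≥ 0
Feasible point: (2, 3) satisfies every constraint, so the LP is feasible.
Direction d = (0, 1): for each constraint row a, a·d ≤ 0 —
  (4)(0) + (-3)(1) = -3 ≤ 0
  (3)(0) + (-1)(1) = -1 ≤ 0
  (-2)(0) + (-1)(1) = -1 ≤ 0
  (3)(0) + (0)(1) = 0 ≤ 0
and d ≥ 0, so (2, 3) + t·d stays feasible for every t ≥ 0. Along this ray z = -3a - 9b changes by -9 per unit t, so z → −∞.

Unbounded — the objective can decrease without bound over the feasible region.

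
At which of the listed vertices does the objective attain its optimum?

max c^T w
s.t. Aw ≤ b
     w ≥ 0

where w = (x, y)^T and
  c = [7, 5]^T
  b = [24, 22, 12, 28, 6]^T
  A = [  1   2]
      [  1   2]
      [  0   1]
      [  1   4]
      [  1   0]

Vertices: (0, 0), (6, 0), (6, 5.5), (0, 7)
Evaluating z = 7x + 5y at each vertex:
  (0, 0): z = 0
  (6, 0): z = 42
  (6, 5.5): z = 69.5
  (0, 7): z = 35

The largest value is z = 69.5, attained at (6, 5.5).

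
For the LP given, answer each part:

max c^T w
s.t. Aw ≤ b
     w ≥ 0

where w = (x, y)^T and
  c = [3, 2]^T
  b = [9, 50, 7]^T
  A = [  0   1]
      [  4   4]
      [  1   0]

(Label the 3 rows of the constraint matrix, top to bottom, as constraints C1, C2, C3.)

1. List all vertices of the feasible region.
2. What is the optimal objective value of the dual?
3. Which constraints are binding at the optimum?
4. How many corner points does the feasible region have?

1. (0, 0), (7, 0), (7, 5.5), (3.5, 9), (0, 9)
2. 32 (by strong duality, equal to the primal optimum)
3. C2, C3
4. 5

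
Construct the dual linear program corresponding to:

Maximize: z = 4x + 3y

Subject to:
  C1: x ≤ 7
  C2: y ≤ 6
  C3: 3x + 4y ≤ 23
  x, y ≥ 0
Minimize: z = 7y1 + 6y2 + 23y3

Subject to:
  C1: -y1 - 3y3 ≤ -4
  C2: -y2 - 4y3 ≤ -3
  y1, y2, y3 ≥ 0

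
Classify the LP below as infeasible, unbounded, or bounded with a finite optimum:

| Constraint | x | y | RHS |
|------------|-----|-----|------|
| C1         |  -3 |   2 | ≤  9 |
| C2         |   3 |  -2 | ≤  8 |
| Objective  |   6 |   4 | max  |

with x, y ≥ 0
Feasible point: (0, 0) satisfies every constraint, so the LP is feasible.
Direction d = (2, 3): for each constraint row a, a·d ≤ 0 —
  (-3)(2) + (2)(3) = 0 ≤ 0
  (3)(2) + (-2)(3) = 0 ≤ 0
and d ≥ 0, so (0, 0) + t·d stays feasible for every t ≥ 0. Along this ray z = 6x + 4y changes by 24 per unit t, so z → +∞.

Unbounded: there is a feasible ray along which z → +∞.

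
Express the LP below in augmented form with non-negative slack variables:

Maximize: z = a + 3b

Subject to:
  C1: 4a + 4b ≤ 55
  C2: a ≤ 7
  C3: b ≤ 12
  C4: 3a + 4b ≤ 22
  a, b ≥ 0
max z = a + 3b

s.t.
  4a + 4b + s1 = 55
  a + s2 = 7
  b + s3 = 12
  3a + 4b + s4 = 22
  a, b, s1, s2, s3, s4 ≥ 0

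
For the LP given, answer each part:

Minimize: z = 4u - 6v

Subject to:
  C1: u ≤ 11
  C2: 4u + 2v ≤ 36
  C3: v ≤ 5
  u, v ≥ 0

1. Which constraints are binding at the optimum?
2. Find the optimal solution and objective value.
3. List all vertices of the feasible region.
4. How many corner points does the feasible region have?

1. C3, u ≥ 0
2. u = 0, v = 5, z = -30
3. (0, 0), (9, 0), (6.5, 5), (0, 5)
4. 4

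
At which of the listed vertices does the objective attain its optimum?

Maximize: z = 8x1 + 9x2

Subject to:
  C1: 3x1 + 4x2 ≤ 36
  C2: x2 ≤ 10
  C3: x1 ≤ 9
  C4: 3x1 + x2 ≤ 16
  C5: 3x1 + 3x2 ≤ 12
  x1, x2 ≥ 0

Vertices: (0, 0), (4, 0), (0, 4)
(0, 4) with z = 36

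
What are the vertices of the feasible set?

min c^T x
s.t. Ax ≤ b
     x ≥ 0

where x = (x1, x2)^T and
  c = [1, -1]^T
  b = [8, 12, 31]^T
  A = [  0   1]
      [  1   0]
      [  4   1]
Each vertex is the intersection of two constraint boundaries that also satisfies all remaining constraints:
  x1 = 0 and x2 = 0 → (0, 0)
  4x1 + x2 = 31 and x2 = 0 → (7.75, 0)
  x2 = 8 and 4x1 + x2 = 31 → (5.75, 8)
  x2 = 8 and x1 = 0 → (0, 8)

Vertices: (0, 0), (7.75, 0), (5.75, 8), (0, 8)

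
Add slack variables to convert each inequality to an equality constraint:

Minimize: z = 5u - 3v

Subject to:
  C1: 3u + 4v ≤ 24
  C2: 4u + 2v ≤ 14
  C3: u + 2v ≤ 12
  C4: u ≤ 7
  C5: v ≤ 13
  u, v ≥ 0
min z = 5u - 3v

s.t.
  3u + 4v + s1 = 24
  4u + 2v + s2 = 14
  u + 2v + s3 = 12
  u + s4 = 7
  v + s5 = 13
  u, v, s1, s2, s3, s4, s5 ≥ 0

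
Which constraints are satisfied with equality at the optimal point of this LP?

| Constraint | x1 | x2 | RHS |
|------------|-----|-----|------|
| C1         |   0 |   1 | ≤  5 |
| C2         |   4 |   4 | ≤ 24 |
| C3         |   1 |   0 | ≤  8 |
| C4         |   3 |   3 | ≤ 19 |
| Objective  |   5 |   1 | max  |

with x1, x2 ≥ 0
Optimal: x1 = 6, x2 = 0
Slack at optimum:
  C1: slack = 5
  C2: slack = 0 (binding)
  C3: slack = 2
  C4: slack = 1
  x1 ≥ 0: x1 = 6
  x2 ≥ 0: x2 = 0 (binding)
Binding constraints: C2, x2 ≥ 0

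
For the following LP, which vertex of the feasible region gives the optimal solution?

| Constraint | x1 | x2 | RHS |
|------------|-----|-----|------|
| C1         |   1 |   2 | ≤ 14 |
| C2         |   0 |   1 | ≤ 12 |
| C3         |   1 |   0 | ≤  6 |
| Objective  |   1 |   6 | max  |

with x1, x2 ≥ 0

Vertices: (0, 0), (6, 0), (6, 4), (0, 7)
Evaluating z = x1 + 6x2 at each vertex:
  (0, 0): z = 0
  (6, 0): z = 6
  (6, 4): z = 30
  (0, 7): z = 42

The largest value is z = 42, attained at (0, 7).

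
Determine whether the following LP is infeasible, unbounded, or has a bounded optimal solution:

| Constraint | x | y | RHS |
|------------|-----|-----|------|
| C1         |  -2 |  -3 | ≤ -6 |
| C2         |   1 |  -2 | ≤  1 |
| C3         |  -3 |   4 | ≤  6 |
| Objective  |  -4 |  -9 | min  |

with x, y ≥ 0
Feasible point: (1, 2) satisfies every constraint, so the LP is feasible.
Direction d = (2, 1): for each constraint row a, a·d ≤ 0 —
  (-2)(2) + (-3)(1) = -7 ≤ 0
  (1)(2) + (-2)(1) = 0 ≤ 0
  (-3)(2) + (4)(1) = -2 ≤ 0
and d ≥ 0, so (1, 2) + t·d stays feasible for every t ≥ 0. Along this ray z = -4x - 9y changes by -17 per unit t, so z → −∞.

The LP is unbounded; z can be made arbitrarily small.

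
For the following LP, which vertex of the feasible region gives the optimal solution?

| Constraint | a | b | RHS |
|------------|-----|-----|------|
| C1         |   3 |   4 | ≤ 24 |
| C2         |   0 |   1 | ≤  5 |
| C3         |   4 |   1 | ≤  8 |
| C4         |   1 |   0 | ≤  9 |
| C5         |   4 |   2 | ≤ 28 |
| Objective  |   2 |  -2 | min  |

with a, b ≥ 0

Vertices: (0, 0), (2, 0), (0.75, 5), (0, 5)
(0, 5) with z = -10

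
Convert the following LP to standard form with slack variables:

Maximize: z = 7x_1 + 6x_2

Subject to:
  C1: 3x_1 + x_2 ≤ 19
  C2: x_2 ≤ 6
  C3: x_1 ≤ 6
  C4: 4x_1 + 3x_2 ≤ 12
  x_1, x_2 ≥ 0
max z = 7x_1 + 6x_2

s.t.
  3x_1 + x_2 + s1 = 19
  x_2 + s2 = 6
  x_1 + s3 = 6
  4x_1 + 3x_2 + s4 = 12
  x_1, x_2, s1, s2, s3, s4 ≥ 0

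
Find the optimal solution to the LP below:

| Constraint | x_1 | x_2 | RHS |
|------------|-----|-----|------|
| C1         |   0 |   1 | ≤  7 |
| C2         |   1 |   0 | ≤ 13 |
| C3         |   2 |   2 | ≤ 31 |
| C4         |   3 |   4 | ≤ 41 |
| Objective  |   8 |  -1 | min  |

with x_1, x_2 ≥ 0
Each vertex is the intersection of two constraint boundaries that also satisfies all remaining constraints:
  x_1 = 0 and x_2 = 0 → (0, 0)
  x_1 = 13 and x_2 = 0 → (13, 0)
  x_1 = 13 and 3x_1 + 4x_2 = 41 → (13, 0.5)
  x_2 = 7 and 3x_1 + 4x_2 = 41 → (4.333, 7)
  x_2 = 7 and x_1 = 0 → (0, 7)

Evaluating z = 8x_1 - x_2 at each vertex:
  (0, 0): z = 0
  (13, 0): z = 104
  (13, 0.5): z = 103.5
  (4.333, 7): z = 27.67
  (0, 7): z = -7

The minimum is at (0, 7) with z = -7.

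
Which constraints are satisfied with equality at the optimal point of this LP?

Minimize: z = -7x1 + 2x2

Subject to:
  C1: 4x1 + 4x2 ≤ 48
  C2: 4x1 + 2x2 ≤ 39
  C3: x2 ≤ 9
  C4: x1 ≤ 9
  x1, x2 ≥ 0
Optimal: x1 = 9, x2 = 0
Binding: C4, x2 ≥ 0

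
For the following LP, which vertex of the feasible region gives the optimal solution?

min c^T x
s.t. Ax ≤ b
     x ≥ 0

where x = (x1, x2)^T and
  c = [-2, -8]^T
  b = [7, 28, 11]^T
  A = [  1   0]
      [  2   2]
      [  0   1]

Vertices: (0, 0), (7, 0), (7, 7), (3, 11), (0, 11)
Evaluating z = -2x1 - 8x2 at each vertex:
  (0, 0): z = 0
  (7, 0): z = -14
  (7, 7): z = -70
  (3, 11): z = -94
  (0, 11): z = -88

The smallest value is z = -94, attained at (3, 11).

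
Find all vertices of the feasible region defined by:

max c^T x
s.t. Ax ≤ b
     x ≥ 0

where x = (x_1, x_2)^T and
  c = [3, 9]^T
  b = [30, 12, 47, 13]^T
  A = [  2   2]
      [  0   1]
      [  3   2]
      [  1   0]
Each vertex is the intersection of two constraint boundaries that also satisfies all remaining constraints:
  x_1 = 0 and x_2 = 0 → (0, 0)
  x_1 = 13 and x_2 = 0 → (13, 0)
  2x_1 + 2x_2 = 30 and x_1 = 13 → (13, 2)
  2x_1 + 2x_2 = 30 and x_2 = 12 → (3, 12)
  x_2 = 12 and x_1 = 0 → (0, 12)

Vertices: (0, 0), (13, 0), (13, 2), (3, 12), (0, 12)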